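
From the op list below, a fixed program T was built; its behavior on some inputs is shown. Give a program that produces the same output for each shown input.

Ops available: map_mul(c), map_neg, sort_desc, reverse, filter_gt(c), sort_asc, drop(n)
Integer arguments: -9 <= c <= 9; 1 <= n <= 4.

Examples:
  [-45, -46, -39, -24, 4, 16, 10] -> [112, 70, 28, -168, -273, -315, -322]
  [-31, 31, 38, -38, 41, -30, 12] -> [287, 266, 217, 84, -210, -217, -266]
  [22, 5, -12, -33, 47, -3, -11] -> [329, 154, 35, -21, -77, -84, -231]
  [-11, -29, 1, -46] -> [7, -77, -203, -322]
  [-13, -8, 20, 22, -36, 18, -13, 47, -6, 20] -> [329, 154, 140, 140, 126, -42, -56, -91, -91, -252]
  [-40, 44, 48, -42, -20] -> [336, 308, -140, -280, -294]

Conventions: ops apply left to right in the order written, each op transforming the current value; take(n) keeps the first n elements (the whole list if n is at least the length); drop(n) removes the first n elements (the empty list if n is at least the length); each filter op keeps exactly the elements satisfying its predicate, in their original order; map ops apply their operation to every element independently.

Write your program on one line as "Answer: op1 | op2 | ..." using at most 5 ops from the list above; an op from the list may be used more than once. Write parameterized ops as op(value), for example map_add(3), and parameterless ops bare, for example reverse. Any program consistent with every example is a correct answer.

sort_asc | reverse | map_mul(-7) | map_neg

Check, running the answer program on each example:
  [-45, -46, -39, -24, 4, 16, 10] -> [-46, -45, -39, -24, 4, 10, 16] -> [16, 10, 4, -24, -39, -45, -46] -> [-112, -70, -28, 168, 273, 315, 322] -> [112, 70, 28, -168, -273, -315, -322]
  [-31, 31, 38, -38, 41, -30, 12] -> [-38, -31, -30, 12, 31, 38, 41] -> [41, 38, 31, 12, -30, -31, -38] -> [-287, -266, -217, -84, 210, 217, 266] -> [287, 266, 217, 84, -210, -217, -266]
  [22, 5, -12, -33, 47, -3, -11] -> [-33, -12, -11, -3, 5, 22, 47] -> [47, 22, 5, -3, -11, -12, -33] -> [-329, -154, -35, 21, 77, 84, 231] -> [329, 154, 35, -21, -77, -84, -231]
  [-11, -29, 1, -46] -> [-46, -29, -11, 1] -> [1, -11, -29, -46] -> [-7, 77, 203, 322] -> [7, -77, -203, -322]
  [-13, -8, 20, 22, -36, 18, -13, 47, -6, 20] -> [-36, -13, -13, -8, -6, 18, 20, 20, 22, 47] -> [47, 22, 20, 20, 18, -6, -8, -13, -13, -36] -> [-329, -154, -140, -140, -126, 42, 56, 91, 91, 252] -> [329, 154, 140, 140, 126, -42, -56, -91, -91, -252]
  [-40, 44, 48, -42, -20] -> [-42, -40, -20, 44, 48] -> [48, 44, -20, -40, -42] -> [-336, -308, 140, 280, 294] -> [336, 308, -140, -280, -294]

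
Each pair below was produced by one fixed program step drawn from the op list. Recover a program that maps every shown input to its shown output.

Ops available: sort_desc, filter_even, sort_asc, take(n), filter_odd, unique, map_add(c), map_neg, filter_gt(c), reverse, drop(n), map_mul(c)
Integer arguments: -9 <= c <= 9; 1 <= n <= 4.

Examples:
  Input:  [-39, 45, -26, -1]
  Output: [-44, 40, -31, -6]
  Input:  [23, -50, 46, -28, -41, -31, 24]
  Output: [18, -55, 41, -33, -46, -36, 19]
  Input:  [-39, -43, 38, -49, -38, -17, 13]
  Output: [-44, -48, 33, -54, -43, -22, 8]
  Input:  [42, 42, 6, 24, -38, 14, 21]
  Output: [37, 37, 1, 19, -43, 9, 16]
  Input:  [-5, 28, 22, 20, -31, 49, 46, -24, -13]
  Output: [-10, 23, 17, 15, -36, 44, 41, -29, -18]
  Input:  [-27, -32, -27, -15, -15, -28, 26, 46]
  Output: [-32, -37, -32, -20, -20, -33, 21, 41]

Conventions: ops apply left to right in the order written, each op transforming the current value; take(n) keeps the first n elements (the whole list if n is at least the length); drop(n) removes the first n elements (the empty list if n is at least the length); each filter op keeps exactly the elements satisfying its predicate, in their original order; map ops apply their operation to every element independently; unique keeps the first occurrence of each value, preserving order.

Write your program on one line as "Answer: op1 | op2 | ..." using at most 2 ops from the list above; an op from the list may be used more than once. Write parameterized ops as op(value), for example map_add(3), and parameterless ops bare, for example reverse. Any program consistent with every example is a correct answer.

map_add(-8) | map_add(3)

Check, running the answer program on each example:
  [-39, 45, -26, -1] -> [-47, 37, -34, -9] -> [-44, 40, -31, -6]
  [23, -50, 46, -28, -41, -31, 24] -> [15, -58, 38, -36, -49, -39, 16] -> [18, -55, 41, -33, -46, -36, 19]
  [-39, -43, 38, -49, -38, -17, 13] -> [-47, -51, 30, -57, -46, -25, 5] -> [-44, -48, 33, -54, -43, -22, 8]
  [42, 42, 6, 24, -38, 14, 21] -> [34, 34, -2, 16, -46, 6, 13] -> [37, 37, 1, 19, -43, 9, 16]
  [-5, 28, 22, 20, -31, 49, 46, -24, -13] -> [-13, 20, 14, 12, -39, 41, 38, -32, -21] -> [-10, 23, 17, 15, -36, 44, 41, -29, -18]
  [-27, -32, -27, -15, -15, -28, 26, 46] -> [-35, -40, -35, -23, -23, -36, 18, 38] -> [-32, -37, -32, -20, -20, -33, 21, 41]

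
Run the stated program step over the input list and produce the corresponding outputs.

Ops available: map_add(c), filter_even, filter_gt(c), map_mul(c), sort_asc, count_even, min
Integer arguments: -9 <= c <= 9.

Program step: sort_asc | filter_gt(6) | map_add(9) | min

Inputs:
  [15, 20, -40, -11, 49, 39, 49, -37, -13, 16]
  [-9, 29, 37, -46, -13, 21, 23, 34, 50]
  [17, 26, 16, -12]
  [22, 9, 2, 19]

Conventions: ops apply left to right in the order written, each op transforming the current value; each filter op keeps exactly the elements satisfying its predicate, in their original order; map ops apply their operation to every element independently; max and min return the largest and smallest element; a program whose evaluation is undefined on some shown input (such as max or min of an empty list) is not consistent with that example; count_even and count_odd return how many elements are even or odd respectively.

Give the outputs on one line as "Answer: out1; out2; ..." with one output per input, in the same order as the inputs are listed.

Execution, op by op:
  [15, 20, -40, -11, 49, 39, 49, -37, -13, 16] -> [-40, -37, -13, -11, 15, 16, 20, 39, 49, 49] -> [15, 16, 20, 39, 49, 49] -> [24, 25, 29, 48, 58, 58] -> 24
  [-9, 29, 37, -46, -13, 21, 23, 34, 50] -> [-46, -13, -9, 21, 23, 29, 34, 37, 50] -> [21, 23, 29, 34, 37, 50] -> [30, 32, 38, 43, 46, 59] -> 30
  [17, 26, 16, -12] -> [-12, 16, 17, 26] -> [16, 17, 26] -> [25, 26, 35] -> 25
  [22, 9, 2, 19] -> [2, 9, 19, 22] -> [9, 19, 22] -> [18, 28, 31] -> 18

24; 30; 25; 18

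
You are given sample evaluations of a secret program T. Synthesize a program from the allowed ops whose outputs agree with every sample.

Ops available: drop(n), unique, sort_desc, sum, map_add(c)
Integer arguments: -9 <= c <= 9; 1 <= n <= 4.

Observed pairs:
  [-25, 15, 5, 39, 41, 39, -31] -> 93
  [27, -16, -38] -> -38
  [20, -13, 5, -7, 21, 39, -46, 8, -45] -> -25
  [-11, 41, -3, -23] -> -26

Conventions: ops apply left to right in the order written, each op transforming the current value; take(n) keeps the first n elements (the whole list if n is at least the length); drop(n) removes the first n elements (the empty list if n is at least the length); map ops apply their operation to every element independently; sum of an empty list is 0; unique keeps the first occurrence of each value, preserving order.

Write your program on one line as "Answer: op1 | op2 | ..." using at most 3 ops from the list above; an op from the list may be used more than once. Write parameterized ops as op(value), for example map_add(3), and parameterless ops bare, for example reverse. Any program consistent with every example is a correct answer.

drop(2) | sum

Check, running the answer program on each example:
  [-25, 15, 5, 39, 41, 39, -31] -> [5, 39, 41, 39, -31] -> 93
  [27, -16, -38] -> [-38] -> -38
  [20, -13, 5, -7, 21, 39, -46, 8, -45] -> [5, -7, 21, 39, -46, 8, -45] -> -25
  [-11, 41, -3, -23] -> [-3, -23] -> -26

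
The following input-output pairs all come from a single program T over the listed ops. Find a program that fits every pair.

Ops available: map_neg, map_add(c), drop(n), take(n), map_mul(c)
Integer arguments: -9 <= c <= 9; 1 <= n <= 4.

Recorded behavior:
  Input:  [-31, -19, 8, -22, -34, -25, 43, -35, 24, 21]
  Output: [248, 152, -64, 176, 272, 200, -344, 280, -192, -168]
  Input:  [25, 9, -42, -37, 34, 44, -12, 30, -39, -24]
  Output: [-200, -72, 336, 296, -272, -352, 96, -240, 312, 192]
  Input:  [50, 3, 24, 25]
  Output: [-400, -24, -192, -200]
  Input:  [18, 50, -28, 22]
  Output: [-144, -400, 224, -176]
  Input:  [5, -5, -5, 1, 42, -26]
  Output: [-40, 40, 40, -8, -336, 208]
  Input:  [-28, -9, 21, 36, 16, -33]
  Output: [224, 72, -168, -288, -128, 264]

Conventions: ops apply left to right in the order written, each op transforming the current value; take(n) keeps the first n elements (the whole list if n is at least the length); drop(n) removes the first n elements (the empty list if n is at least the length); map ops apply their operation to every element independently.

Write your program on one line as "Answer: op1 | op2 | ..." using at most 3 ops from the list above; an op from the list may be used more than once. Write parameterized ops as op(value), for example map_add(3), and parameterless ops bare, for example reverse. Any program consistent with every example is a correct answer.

map_neg | map_mul(-8) | map_neg

Check, running the answer program on each example:
  [-31, -19, 8, -22, -34, -25, 43, -35, 24, 21] -> [31, 19, -8, 22, 34, 25, -43, 35, -24, -21] -> [-248, -152, 64, -176, -272, -200, 344, -280, 192, 168] -> [248, 152, -64, 176, 272, 200, -344, 280, -192, -168]
  [25, 9, -42, -37, 34, 44, -12, 30, -39, -24] -> [-25, -9, 42, 37, -34, -44, 12, -30, 39, 24] -> [200, 72, -336, -296, 272, 352, -96, 240, -312, -192] -> [-200, -72, 336, 296, -272, -352, 96, -240, 312, 192]
  [50, 3, 24, 25] -> [-50, -3, -24, -25] -> [400, 24, 192, 200] -> [-400, -24, -192, -200]
  [18, 50, -28, 22] -> [-18, -50, 28, -22] -> [144, 400, -224, 176] -> [-144, -400, 224, -176]
  [5, -5, -5, 1, 42, -26] -> [-5, 5, 5, -1, -42, 26] -> [40, -40, -40, 8, 336, -208] -> [-40, 40, 40, -8, -336, 208]
  [-28, -9, 21, 36, 16, -33] -> [28, 9, -21, -36, -16, 33] -> [-224, -72, 168, 288, 128, -264] -> [224, 72, -168, -288, -128, 264]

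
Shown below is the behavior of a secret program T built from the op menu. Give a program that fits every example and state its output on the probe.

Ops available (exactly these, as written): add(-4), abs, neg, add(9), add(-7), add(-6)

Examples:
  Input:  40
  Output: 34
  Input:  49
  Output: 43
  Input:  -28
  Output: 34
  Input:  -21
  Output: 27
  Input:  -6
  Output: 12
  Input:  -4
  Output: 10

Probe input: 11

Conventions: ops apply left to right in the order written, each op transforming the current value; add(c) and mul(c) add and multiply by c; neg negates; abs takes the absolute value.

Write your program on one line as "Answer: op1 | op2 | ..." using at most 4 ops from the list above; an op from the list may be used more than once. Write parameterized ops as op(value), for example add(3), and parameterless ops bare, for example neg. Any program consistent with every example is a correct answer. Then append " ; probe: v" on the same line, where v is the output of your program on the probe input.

add(-6) | neg | abs ; probe: 5

Check, running the answer program on each example:
  40 -> 34 -> -34 -> 34
  49 -> 43 -> -43 -> 43
  -28 -> -34 -> 34 -> 34
  -21 -> -27 -> 27 -> 27
  -6 -> -12 -> 12 -> 12
  -4 -> -10 -> 10 -> 10
  probe: 11 -> 5 -> -5 -> 5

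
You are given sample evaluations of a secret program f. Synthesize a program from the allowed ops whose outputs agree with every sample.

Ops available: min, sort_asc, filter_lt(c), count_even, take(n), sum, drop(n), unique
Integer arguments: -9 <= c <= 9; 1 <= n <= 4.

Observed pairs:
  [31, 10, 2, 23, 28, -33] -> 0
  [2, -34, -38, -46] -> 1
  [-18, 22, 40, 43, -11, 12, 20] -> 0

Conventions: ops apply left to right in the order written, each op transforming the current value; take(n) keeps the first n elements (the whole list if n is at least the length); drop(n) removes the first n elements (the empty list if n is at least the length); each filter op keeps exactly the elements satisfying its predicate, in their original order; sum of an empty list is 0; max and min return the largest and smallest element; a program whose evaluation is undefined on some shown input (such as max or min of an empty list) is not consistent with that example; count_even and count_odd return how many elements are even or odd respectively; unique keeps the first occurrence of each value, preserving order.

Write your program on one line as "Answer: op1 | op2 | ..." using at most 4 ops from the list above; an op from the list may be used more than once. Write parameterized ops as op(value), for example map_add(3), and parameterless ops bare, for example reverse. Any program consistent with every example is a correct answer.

drop(1) | filter_lt(-3) | take(1) | count_even

Check, running the answer program on each example:
  [31, 10, 2, 23, 28, -33] -> [10, 2, 23, 28, -33] -> [-33] -> [-33] -> 0
  [2, -34, -38, -46] -> [-34, -38, -46] -> [-34, -38, -46] -> [-34] -> 1
  [-18, 22, 40, 43, -11, 12, 20] -> [22, 40, 43, -11, 12, 20] -> [-11] -> [-11] -> 0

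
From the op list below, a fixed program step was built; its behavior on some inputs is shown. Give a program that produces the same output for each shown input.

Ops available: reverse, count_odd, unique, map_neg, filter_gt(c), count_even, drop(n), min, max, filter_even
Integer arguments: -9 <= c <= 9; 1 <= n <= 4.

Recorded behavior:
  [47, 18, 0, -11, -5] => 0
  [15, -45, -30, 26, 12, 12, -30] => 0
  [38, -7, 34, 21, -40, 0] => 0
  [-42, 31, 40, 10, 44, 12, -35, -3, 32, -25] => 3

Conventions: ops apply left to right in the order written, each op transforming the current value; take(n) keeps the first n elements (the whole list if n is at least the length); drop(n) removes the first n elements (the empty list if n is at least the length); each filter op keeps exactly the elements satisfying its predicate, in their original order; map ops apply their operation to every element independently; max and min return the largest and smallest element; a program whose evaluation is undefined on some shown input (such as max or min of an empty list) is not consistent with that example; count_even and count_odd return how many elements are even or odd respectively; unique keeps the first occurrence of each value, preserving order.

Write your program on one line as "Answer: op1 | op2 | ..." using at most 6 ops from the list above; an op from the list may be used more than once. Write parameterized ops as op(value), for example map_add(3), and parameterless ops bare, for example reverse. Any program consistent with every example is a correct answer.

map_neg | drop(3) | map_neg | drop(2) | count_odd

Check, running the answer program on each example:
  [47, 18, 0, -11, -5] -> [-47, -18, 0, 11, 5] -> [11, 5] -> [-11, -5] -> [] -> 0
  [15, -45, -30, 26, 12, 12, -30] -> [-15, 45, 30, -26, -12, -12, 30] -> [-26, -12, -12, 30] -> [26, 12, 12, -30] -> [12, -30] -> 0
  [38, -7, 34, 21, -40, 0] -> [-38, 7, -34, -21, 40, 0] -> [-21, 40, 0] -> [21, -40, 0] -> [0] -> 0
  [-42, 31, 40, 10, 44, 12, -35, -3, 32, -25] -> [42, -31, -40, -10, -44, -12, 35, 3, -32, 25] -> [-10, -44, -12, 35, 3, -32, 25] -> [10, 44, 12, -35, -3, 32, -25] -> [12, -35, -3, 32, -25] -> 3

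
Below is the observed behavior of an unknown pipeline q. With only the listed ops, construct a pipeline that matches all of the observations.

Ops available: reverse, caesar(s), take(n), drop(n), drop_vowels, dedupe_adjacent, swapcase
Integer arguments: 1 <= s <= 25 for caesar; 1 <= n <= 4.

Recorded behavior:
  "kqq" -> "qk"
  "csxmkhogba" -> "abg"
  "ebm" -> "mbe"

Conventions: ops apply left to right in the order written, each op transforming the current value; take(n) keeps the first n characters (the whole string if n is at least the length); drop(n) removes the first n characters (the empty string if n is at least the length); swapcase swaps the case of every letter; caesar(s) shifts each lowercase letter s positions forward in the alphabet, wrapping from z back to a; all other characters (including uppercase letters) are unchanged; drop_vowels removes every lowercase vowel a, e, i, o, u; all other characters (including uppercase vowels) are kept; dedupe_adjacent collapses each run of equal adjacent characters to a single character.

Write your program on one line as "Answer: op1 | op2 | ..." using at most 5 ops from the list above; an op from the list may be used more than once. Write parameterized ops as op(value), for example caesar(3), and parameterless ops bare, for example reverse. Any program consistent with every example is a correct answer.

reverse | dedupe_adjacent | take(4) | take(3)

Check, running the answer program on each example:
  "kqq" -> "qqk" -> "qk" -> "qk" -> "qk"
  "csxmkhogba" -> "abgohkmxsc" -> "abgohkmxsc" -> "abgo" -> "abg"
  "ebm" -> "mbe" -> "mbe" -> "mbe" -> "mbe"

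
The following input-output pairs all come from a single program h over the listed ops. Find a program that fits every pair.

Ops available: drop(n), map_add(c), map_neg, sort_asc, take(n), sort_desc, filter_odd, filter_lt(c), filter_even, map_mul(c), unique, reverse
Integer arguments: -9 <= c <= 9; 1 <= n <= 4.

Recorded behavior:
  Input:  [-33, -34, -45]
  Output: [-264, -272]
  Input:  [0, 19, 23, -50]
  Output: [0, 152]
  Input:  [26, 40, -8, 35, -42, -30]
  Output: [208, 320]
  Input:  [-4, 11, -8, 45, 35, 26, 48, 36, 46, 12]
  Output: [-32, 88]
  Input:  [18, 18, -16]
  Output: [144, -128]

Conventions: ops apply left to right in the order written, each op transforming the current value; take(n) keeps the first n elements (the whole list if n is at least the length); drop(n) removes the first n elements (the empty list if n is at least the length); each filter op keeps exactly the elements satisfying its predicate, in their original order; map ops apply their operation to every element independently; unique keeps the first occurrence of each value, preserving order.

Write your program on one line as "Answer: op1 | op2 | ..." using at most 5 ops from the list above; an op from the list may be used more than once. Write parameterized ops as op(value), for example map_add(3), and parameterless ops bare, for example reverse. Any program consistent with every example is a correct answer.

unique | map_mul(-8) | map_neg | take(2)

Check, running the answer program on each example:
  [-33, -34, -45] -> [-33, -34, -45] -> [264, 272, 360] -> [-264, -272, -360] -> [-264, -272]
  [0, 19, 23, -50] -> [0, 19, 23, -50] -> [0, -152, -184, 400] -> [0, 152, 184, -400] -> [0, 152]
  [26, 40, -8, 35, -42, -30] -> [26, 40, -8, 35, -42, -30] -> [-208, -320, 64, -280, 336, 240] -> [208, 320, -64, 280, -336, -240] -> [208, 320]
  [-4, 11, -8, 45, 35, 26, 48, 36, 46, 12] -> [-4, 11, -8, 45, 35, 26, 48, 36, 46, 12] -> [32, -88, 64, -360, -280, -208, -384, -288, -368, -96] -> [-32, 88, -64, 360, 280, 208, 384, 288, 368, 96] -> [-32, 88]
  [18, 18, -16] -> [18, -16] -> [-144, 128] -> [144, -128] -> [144, -128]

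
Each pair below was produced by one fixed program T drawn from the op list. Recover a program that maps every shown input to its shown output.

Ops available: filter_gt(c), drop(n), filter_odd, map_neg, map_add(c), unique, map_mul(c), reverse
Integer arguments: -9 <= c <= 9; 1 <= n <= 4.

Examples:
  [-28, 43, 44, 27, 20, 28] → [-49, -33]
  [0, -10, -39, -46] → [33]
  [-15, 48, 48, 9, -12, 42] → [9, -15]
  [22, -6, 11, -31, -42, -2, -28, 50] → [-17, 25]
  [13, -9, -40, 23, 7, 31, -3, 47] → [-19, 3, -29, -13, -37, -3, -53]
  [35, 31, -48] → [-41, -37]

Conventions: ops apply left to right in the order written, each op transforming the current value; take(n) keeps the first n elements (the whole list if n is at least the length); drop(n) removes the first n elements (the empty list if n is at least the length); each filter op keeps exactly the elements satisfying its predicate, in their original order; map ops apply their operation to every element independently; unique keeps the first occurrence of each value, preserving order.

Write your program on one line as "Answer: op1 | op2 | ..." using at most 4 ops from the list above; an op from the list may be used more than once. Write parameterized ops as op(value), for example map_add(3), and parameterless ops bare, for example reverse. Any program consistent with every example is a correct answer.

unique | filter_odd | map_neg | map_add(-6)

Check, running the answer program on each example:
  [-28, 43, 44, 27, 20, 28] -> [-28, 43, 44, 27, 20, 28] -> [43, 27] -> [-43, -27] -> [-49, -33]
  [0, -10, -39, -46] -> [0, -10, -39, -46] -> [-39] -> [39] -> [33]
  [-15, 48, 48, 9, -12, 42] -> [-15, 48, 9, -12, 42] -> [-15, 9] -> [15, -9] -> [9, -15]
  [22, -6, 11, -31, -42, -2, -28, 50] -> [22, -6, 11, -31, -42, -2, -28, 50] -> [11, -31] -> [-11, 31] -> [-17, 25]
  [13, -9, -40, 23, 7, 31, -3, 47] -> [13, -9, -40, 23, 7, 31, -3, 47] -> [13, -9, 23, 7, 31, -3, 47] -> [-13, 9, -23, -7, -31, 3, -47] -> [-19, 3, -29, -13, -37, -3, -53]
  [35, 31, -48] -> [35, 31, -48] -> [35, 31] -> [-35, -31] -> [-41, -37]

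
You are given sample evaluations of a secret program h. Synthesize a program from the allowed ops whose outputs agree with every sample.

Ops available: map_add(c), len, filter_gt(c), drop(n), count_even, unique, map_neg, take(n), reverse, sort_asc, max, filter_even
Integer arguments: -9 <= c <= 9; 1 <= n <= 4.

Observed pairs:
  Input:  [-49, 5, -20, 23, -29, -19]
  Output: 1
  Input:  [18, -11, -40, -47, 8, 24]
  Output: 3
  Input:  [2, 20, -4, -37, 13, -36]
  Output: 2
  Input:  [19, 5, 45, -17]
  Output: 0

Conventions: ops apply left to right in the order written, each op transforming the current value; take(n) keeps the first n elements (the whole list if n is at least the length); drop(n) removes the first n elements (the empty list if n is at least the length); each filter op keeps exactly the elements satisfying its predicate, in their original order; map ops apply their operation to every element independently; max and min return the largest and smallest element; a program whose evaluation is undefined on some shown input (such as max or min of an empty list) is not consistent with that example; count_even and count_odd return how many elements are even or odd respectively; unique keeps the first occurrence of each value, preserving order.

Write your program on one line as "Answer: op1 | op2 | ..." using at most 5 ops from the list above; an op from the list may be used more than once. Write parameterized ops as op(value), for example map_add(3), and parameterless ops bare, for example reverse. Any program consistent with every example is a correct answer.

drop(2) | sort_asc | filter_even | map_add(4) | count_even

Check, running the answer program on each example:
  [-49, 5, -20, 23, -29, -19] -> [-20, 23, -29, -19] -> [-29, -20, -19, 23] -> [-20] -> [-16] -> 1
  [18, -11, -40, -47, 8, 24] -> [-40, -47, 8, 24] -> [-47, -40, 8, 24] -> [-40, 8, 24] -> [-36, 12, 28] -> 3
  [2, 20, -4, -37, 13, -36] -> [-4, -37, 13, -36] -> [-37, -36, -4, 13] -> [-36, -4] -> [-32, 0] -> 2
  [19, 5, 45, -17] -> [45, -17] -> [-17, 45] -> [] -> [] -> 0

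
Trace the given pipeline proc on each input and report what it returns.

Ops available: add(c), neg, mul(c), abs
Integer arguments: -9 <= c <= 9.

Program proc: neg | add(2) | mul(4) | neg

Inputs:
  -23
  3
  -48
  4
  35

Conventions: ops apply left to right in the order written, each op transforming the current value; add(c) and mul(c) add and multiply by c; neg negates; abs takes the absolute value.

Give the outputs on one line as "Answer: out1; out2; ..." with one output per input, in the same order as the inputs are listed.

-100; 4; -200; 8; 132

Execution, op by op:
  -23 -> 23 -> 25 -> 100 -> -100
  3 -> -3 -> -1 -> -4 -> 4
  -48 -> 48 -> 50 -> 200 -> -200
  4 -> -4 -> -2 -> -8 -> 8
  35 -> -35 -> -33 -> -132 -> 132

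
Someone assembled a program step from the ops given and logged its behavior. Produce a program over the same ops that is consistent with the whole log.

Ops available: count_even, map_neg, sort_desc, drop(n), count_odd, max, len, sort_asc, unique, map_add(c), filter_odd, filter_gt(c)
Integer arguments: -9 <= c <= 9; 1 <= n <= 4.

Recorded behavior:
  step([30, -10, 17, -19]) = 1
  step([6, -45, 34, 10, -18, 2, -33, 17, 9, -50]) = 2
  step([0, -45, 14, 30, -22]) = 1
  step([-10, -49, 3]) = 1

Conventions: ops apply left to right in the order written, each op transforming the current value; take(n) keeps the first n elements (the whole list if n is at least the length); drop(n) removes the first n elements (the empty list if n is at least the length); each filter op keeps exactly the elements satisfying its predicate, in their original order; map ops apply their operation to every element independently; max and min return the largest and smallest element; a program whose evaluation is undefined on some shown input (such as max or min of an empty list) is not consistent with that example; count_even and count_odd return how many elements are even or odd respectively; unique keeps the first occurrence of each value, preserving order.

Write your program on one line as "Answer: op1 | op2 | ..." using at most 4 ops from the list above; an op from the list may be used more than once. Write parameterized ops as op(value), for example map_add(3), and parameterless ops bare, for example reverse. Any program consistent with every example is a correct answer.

filter_odd | map_neg | filter_gt(8) | len

Check, running the answer program on each example:
  [30, -10, 17, -19] -> [17, -19] -> [-17, 19] -> [19] -> 1
  [6, -45, 34, 10, -18, 2, -33, 17, 9, -50] -> [-45, -33, 17, 9] -> [45, 33, -17, -9] -> [45, 33] -> 2
  [0, -45, 14, 30, -22] -> [-45] -> [45] -> [45] -> 1
  [-10, -49, 3] -> [-49, 3] -> [49, -3] -> [49] -> 1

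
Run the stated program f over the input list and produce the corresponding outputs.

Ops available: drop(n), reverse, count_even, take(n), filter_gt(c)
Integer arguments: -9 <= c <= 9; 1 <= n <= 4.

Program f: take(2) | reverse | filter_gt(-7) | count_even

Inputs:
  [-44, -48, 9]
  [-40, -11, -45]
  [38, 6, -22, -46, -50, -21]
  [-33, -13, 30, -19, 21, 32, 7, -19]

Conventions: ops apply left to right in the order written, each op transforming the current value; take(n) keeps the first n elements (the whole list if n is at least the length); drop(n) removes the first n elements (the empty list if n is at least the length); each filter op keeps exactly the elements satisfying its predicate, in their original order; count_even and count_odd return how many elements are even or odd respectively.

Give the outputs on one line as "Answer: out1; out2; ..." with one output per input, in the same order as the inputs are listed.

Execution, op by op:
  [-44, -48, 9] -> [-44, -48] -> [-48, -44] -> [] -> 0
  [-40, -11, -45] -> [-40, -11] -> [-11, -40] -> [] -> 0
  [38, 6, -22, -46, -50, -21] -> [38, 6] -> [6, 38] -> [6, 38] -> 2
  [-33, -13, 30, -19, 21, 32, 7, -19] -> [-33, -13] -> [-13, -33] -> [] -> 0

0; 0; 2; 0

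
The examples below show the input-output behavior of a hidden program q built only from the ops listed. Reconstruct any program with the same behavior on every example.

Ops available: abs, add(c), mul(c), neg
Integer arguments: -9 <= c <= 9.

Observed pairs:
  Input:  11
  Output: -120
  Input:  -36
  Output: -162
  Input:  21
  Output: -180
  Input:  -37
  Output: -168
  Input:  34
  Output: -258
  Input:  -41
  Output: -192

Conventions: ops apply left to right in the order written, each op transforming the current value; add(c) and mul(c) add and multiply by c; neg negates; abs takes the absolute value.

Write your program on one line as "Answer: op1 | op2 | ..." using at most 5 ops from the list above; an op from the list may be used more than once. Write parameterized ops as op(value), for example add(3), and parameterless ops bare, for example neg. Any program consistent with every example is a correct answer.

add(9) | mul(-6) | abs | neg

Check, running the answer program on each example:
  11 -> 20 -> -120 -> 120 -> -120
  -36 -> -27 -> 162 -> 162 -> -162
  21 -> 30 -> -180 -> 180 -> -180
  -37 -> -28 -> 168 -> 168 -> -168
  34 -> 43 -> -258 -> 258 -> -258
  -41 -> -32 -> 192 -> 192 -> -192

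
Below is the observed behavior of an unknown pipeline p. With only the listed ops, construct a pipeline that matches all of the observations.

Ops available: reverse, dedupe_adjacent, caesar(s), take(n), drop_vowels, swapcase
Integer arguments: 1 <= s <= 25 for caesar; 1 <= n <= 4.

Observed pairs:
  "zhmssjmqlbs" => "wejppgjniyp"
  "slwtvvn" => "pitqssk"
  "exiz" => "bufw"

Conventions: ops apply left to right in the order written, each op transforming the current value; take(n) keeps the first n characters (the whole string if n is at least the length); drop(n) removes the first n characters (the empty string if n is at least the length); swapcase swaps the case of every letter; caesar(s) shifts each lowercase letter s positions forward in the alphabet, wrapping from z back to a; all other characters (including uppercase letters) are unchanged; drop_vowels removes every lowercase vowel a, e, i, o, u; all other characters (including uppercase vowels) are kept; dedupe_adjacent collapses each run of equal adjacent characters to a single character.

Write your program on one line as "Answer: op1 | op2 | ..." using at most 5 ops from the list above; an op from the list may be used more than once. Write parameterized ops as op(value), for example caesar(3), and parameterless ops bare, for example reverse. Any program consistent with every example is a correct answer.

reverse | caesar(17) | caesar(6) | reverse

Check, running the answer program on each example:
  "zhmssjmqlbs" -> "sblqmjssmhz" -> "jschdajjdyq" -> "pyinjgppjew" -> "wejppgjniyp"
  "slwtvvn" -> "nvvtwls" -> "emmkncj" -> "kssqtip" -> "pitqssk"
  "exiz" -> "zixe" -> "qzov" -> "wfub" -> "bufw"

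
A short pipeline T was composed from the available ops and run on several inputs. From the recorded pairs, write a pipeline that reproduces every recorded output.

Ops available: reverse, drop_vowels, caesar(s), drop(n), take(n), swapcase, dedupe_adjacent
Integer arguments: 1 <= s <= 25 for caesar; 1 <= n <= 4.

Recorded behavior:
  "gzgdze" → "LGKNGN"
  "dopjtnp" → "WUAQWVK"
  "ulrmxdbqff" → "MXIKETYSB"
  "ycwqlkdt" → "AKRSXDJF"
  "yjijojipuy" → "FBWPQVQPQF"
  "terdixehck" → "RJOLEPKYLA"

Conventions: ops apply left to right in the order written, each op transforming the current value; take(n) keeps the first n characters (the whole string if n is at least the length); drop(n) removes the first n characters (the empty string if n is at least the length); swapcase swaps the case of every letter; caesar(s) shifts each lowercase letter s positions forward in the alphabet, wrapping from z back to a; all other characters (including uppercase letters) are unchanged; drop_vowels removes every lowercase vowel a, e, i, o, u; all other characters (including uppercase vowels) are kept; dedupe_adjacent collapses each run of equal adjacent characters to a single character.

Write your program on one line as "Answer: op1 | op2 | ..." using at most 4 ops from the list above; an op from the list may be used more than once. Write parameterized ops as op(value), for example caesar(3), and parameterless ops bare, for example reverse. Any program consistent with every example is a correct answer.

caesar(7) | swapcase | dedupe_adjacent | reverse

Check, running the answer program on each example:
  "gzgdze" -> "ngnkgl" -> "NGNKGL" -> "NGNKGL" -> "LGKNGN"
  "dopjtnp" -> "kvwqauw" -> "KVWQAUW" -> "KVWQAUW" -> "WUAQWVK"
  "ulrmxdbqff" -> "bsytekixmm" -> "BSYTEKIXMM" -> "BSYTEKIXM" -> "MXIKETYSB"
  "ycwqlkdt" -> "fjdxsrka" -> "FJDXSRKA" -> "FJDXSRKA" -> "AKRSXDJF"
  "yjijojipuy" -> "fqpqvqpwbf" -> "FQPQVQPWBF" -> "FQPQVQPWBF" -> "FBWPQVQPQF"
  "terdixehck" -> "alykpelojr" -> "ALYKPELOJR" -> "ALYKPELOJR" -> "RJOLEPKYLA"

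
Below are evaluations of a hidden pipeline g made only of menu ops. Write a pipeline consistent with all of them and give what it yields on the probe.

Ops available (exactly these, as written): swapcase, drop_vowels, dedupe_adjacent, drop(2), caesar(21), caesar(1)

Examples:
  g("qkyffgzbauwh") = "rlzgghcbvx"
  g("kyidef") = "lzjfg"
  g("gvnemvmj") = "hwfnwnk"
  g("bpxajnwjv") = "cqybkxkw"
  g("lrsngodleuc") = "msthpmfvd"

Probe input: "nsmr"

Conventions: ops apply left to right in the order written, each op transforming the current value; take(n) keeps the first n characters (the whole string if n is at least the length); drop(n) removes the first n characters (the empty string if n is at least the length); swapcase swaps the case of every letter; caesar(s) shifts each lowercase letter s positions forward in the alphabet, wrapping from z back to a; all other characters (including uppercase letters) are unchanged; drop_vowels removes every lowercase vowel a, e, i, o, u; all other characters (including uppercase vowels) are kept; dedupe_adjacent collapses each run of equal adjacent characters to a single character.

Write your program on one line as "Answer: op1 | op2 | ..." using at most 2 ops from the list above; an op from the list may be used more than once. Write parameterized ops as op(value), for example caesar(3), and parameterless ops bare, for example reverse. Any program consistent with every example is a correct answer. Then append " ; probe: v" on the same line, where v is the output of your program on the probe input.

caesar(1) | drop_vowels ; probe: "tns"

Check, running the answer program on each example:
  "qkyffgzbauwh" -> "rlzgghacbvxi" -> "rlzgghcbvx"
  "kyidef" -> "lzjefg" -> "lzjfg"
  "gvnemvmj" -> "hwofnwnk" -> "hwfnwnk"
  "bpxajnwjv" -> "cqybkoxkw" -> "cqybkxkw"
  "lrsngodleuc" -> "mstohpemfvd" -> "msthpmfvd"
  probe: "nsmr" -> "otns" -> "tns"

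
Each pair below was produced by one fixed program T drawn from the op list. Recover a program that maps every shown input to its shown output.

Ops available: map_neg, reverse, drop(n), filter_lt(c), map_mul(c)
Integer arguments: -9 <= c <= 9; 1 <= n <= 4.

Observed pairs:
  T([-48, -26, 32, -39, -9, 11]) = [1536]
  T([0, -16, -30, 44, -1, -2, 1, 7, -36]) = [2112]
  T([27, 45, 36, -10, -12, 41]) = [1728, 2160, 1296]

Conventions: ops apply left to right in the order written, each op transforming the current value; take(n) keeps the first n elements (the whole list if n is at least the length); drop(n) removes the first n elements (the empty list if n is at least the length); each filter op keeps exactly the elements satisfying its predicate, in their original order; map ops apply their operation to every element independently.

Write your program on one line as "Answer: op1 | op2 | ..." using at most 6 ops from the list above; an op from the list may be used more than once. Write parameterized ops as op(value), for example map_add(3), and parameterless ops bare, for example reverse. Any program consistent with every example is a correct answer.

map_mul(-6) | reverse | drop(3) | filter_lt(-2) | map_mul(-8)

Check, running the answer program on each example:
  [-48, -26, 32, -39, -9, 11] -> [288, 156, -192, 234, 54, -66] -> [-66, 54, 234, -192, 156, 288] -> [-192, 156, 288] -> [-192] -> [1536]
  [0, -16, -30, 44, -1, -2, 1, 7, -36] -> [0, 96, 180, -264, 6, 12, -6, -42, 216] -> [216, -42, -6, 12, 6, -264, 180, 96, 0] -> [12, 6, -264, 180, 96, 0] -> [-264] -> [2112]
  [27, 45, 36, -10, -12, 41] -> [-162, -270, -216, 60, 72, -246] -> [-246, 72, 60, -216, -270, -162] -> [-216, -270, -162] -> [-216, -270, -162] -> [1728, 2160, 1296]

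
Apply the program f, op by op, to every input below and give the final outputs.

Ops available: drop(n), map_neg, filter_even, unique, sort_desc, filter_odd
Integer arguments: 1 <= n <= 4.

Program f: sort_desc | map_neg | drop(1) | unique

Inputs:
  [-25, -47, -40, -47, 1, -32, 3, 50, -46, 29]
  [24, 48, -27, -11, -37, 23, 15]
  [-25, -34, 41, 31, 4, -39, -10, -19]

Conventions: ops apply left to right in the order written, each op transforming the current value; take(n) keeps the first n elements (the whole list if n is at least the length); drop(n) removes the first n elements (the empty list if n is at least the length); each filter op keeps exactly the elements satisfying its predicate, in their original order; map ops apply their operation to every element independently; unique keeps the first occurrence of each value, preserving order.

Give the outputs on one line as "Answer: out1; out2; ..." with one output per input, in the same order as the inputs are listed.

Execution, op by op:
  [-25, -47, -40, -47, 1, -32, 3, 50, -46, 29] -> [50, 29, 3, 1, -25, -32, -40, -46, -47, -47] -> [-50, -29, -3, -1, 25, 32, 40, 46, 47, 47] -> [-29, -3, -1, 25, 32, 40, 46, 47, 47] -> [-29, -3, -1, 25, 32, 40, 46, 47]
  [24, 48, -27, -11, -37, 23, 15] -> [48, 24, 23, 15, -11, -27, -37] -> [-48, -24, -23, -15, 11, 27, 37] -> [-24, -23, -15, 11, 27, 37] -> [-24, -23, -15, 11, 27, 37]
  [-25, -34, 41, 31, 4, -39, -10, -19] -> [41, 31, 4, -10, -19, -25, -34, -39] -> [-41, -31, -4, 10, 19, 25, 34, 39] -> [-31, -4, 10, 19, 25, 34, 39] -> [-31, -4, 10, 19, 25, 34, 39]

[-29, -3, -1, 25, 32, 40, 46, 47]; [-24, -23, -15, 11, 27, 37]; [-31, -4, 10, 19, 25, 34, 39]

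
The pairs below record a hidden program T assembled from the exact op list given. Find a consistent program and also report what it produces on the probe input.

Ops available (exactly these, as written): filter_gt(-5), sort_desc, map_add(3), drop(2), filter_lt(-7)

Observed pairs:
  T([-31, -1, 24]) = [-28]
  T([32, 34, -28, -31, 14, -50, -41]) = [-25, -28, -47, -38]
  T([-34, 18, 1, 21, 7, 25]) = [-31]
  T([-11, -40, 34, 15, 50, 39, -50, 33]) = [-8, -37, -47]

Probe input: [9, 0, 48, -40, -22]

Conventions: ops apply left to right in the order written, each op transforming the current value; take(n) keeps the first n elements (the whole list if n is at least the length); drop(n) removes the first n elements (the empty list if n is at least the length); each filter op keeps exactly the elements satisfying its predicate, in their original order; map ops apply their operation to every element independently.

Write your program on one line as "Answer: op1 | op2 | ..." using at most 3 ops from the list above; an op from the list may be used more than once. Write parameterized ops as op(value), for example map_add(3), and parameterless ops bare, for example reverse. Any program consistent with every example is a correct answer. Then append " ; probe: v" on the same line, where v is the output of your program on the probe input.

map_add(3) | filter_lt(-7) ; probe: [-37, -19]

Check, running the answer program on each example:
  [-31, -1, 24] -> [-28, 2, 27] -> [-28]
  [32, 34, -28, -31, 14, -50, -41] -> [35, 37, -25, -28, 17, -47, -38] -> [-25, -28, -47, -38]
  [-34, 18, 1, 21, 7, 25] -> [-31, 21, 4, 24, 10, 28] -> [-31]
  [-11, -40, 34, 15, 50, 39, -50, 33] -> [-8, -37, 37, 18, 53, 42, -47, 36] -> [-8, -37, -47]
  probe: [9, 0, 48, -40, -22] -> [12, 3, 51, -37, -19] -> [-37, -19]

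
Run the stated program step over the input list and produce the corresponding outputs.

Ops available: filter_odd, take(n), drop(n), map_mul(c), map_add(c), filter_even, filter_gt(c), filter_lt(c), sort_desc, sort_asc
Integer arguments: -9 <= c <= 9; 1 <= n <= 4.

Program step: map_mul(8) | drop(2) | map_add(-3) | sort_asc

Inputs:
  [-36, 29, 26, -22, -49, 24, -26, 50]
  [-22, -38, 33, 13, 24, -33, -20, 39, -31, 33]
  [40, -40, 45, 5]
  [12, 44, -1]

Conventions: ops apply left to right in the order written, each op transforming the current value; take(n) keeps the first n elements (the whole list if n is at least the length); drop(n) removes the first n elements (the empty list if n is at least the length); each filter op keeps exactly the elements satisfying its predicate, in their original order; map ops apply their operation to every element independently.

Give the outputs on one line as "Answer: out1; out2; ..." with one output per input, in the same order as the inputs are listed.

[-395, -211, -179, 189, 205, 397]; [-267, -251, -163, 101, 189, 261, 261, 309]; [37, 357]; [-11]

Execution, op by op:
  [-36, 29, 26, -22, -49, 24, -26, 50] -> [-288, 232, 208, -176, -392, 192, -208, 400] -> [208, -176, -392, 192, -208, 400] -> [205, -179, -395, 189, -211, 397] -> [-395, -211, -179, 189, 205, 397]
  [-22, -38, 33, 13, 24, -33, -20, 39, -31, 33] -> [-176, -304, 264, 104, 192, -264, -160, 312, -248, 264] -> [264, 104, 192, -264, -160, 312, -248, 264] -> [261, 101, 189, -267, -163, 309, -251, 261] -> [-267, -251, -163, 101, 189, 261, 261, 309]
  [40, -40, 45, 5] -> [320, -320, 360, 40] -> [360, 40] -> [357, 37] -> [37, 357]
  [12, 44, -1] -> [96, 352, -8] -> [-8] -> [-11] -> [-11]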